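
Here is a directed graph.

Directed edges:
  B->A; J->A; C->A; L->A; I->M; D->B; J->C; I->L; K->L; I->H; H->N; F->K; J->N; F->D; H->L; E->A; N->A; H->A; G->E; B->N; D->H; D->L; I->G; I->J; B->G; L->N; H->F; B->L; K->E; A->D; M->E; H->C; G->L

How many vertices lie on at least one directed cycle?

11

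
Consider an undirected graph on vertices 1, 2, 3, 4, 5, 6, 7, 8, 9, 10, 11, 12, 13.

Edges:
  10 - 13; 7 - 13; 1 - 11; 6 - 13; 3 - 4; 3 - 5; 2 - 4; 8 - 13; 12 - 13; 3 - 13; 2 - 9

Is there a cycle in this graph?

No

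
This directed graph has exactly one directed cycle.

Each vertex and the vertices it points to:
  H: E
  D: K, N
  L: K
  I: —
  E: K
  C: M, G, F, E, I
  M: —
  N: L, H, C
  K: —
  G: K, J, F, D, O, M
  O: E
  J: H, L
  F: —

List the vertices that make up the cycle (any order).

C, D, G, N

DFS with gray/black marking from G:
G gray
  K gray
  K black
  J gray
    H gray
      E gray
        E→K: K black — skip
      E black
    H black
    L gray
      L→K: K black — skip
    L black
  J black
  F gray
  F black
  D gray
    D→K: K black — skip
    N gray
      N→L: L black — skip
      N→H: H black — skip
      C gray
        M gray
        M black
        C→G: G is gray → back edge
Back edge closes the cycle G → D → N → C → G; its vertices are {C, D, G, N}.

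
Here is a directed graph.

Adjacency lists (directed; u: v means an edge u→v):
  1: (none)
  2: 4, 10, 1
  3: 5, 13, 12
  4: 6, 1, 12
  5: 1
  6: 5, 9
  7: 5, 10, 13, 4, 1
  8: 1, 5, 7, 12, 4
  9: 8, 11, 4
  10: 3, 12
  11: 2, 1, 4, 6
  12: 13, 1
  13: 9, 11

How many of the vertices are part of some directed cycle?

A vertex is on a directed cycle iff it belongs to a strongly connected component of size ≥ 2 (or has a self-loop).
The vertices on cycles are {2, 3, 4, 6, 7, 8, 9, 10, 11, 12, 13} — 11 in total.

11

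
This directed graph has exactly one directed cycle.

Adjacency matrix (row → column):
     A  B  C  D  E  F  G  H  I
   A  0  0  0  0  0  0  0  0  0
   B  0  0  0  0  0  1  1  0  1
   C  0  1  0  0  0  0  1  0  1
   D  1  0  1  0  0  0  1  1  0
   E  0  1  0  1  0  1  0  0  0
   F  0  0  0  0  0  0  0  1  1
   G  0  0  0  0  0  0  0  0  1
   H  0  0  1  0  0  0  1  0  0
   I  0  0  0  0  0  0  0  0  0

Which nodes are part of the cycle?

DFS with gray/black marking from B:
B gray
  F gray
    H gray
      G gray
        I gray
        I black
      G black
      C gray
        C→G: G black — skip
        C→I: I black — skip
        C→B: B is gray → back edge
Back edge closes the cycle B → F → H → C → B; its vertices are {B, C, F, H}.

B, C, F, H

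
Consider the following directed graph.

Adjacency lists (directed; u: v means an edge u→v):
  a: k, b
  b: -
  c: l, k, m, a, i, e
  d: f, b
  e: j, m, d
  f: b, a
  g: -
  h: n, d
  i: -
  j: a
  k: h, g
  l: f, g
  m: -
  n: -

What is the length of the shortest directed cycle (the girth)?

For each vertex v, BFS finds the shortest path from v back to v.
The shortest such closed walk is k → h → d → f → a → k, length 5.

5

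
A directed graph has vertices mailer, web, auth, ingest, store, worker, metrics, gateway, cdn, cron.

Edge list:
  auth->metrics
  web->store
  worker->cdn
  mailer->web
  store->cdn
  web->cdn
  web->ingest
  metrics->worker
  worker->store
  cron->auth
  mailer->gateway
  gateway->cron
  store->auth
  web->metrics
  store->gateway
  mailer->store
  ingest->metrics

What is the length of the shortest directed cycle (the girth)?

For each vertex v, BFS finds the shortest path from v back to v.
The shortest such closed walk is auth → metrics → worker → store → auth, length 4.

4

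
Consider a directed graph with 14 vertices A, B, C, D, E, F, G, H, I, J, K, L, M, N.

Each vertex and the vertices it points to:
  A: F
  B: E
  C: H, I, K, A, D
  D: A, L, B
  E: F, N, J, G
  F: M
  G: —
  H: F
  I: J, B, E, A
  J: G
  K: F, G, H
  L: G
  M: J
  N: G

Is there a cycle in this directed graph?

No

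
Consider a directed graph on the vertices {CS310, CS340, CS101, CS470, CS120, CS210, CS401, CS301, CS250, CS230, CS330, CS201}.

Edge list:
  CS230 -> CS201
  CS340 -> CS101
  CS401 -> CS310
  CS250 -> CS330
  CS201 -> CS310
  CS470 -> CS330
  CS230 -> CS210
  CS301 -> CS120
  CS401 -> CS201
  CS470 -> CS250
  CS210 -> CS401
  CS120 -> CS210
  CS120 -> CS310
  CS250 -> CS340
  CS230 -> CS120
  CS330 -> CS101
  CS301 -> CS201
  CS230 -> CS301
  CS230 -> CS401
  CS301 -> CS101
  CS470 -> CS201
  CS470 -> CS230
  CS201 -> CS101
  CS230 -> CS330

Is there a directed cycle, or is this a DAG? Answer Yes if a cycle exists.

DFS with white/gray/black marking, starting from CS301:
CS301 gray
  CS201 gray
    CS101 gray
    CS101 black
    CS310 gray
    CS310 black
  CS201 black
  CS120 gray
    CS120→CS310: CS310 black — skip
    CS210 gray
      CS401 gray
        CS401→CS310: CS310 black — skip
        CS401→CS201: CS201 black — skip
      CS401 black
    CS210 black
  CS120 black
  CS301→CS101: CS101 black — skip
CS301 black
CS340 gray
  CS340→CS101: CS101 black — skip
CS340 black
CS470 gray
  CS230 gray
    CS230→CS120: CS120 black — skip
    CS230→CS401: CS401 black — skip
    CS230→CS201: CS201 black — skip
    CS330 gray
      CS330→CS101: CS101 black — skip
    CS330 black
    CS230→CS210: CS210 black — skip
    CS230→CS301: CS301 black — skip
  CS230 black
  CS250 gray
    CS250→CS340: CS340 black — skip
    CS250→CS330: CS330 black — skip
  CS250 black
  CS470→CS201: CS201 black — skip
  CS470→CS330: CS330 black — skip
CS470 black
Every edge goes to a white or black vertex — no back edge, so the graph is acyclic.

No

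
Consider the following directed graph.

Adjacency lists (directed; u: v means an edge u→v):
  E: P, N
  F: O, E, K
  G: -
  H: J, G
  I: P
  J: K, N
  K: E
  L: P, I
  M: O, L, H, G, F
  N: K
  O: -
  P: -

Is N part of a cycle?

N is on a cycle iff N can reach itself via ≥1 edge.
N → K → E → N — yes.

Yes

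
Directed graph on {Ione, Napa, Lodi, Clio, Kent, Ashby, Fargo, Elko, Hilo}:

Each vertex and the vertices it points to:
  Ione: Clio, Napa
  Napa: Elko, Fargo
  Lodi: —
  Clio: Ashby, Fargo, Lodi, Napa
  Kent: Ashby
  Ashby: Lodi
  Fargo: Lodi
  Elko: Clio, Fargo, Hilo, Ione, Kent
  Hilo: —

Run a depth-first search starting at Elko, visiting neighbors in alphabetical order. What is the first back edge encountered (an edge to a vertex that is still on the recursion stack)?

Napa->Elko

DFS from Elko (visiting neighbors in alphabetical order); mark gray on enter, black on exit:
Elko gray
  Clio gray
    Ashby gray
      Lodi gray
      Lodi black
    Ashby black
    Fargo gray
      Fargo→Lodi: Lodi black — skip
    Fargo black
    Clio→Lodi: Lodi black — skip
    Napa gray
      Napa→Elko: Elko is gray → back edge
First back edge: Napa → Elko.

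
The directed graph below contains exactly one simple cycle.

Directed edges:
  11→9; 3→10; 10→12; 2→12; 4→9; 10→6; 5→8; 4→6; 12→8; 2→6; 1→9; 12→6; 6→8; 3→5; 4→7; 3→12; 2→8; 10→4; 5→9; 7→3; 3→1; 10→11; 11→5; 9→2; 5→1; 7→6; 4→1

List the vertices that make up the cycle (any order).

3, 4, 7, 10

DFS with gray/black marking from 3:
3 gray
  1 gray
    9 gray
      2 gray
        8 gray
        8 black
        6 gray
          6→8: 8 black — skip
        6 black
        12 gray
          12→8: 8 black — skip
          12→6: 6 black — skip
        12 black
      2 black
    9 black
  1 black
  5 gray
    5→9: 9 black — skip
    5→8: 8 black — skip
    5→1: 1 black — skip
  5 black
  3→12: 12 black — skip
  10 gray
    10→6: 6 black — skip
    10→12: 12 black — skip
    4 gray
      4→6: 6 black — skip
      4→1: 1 black — skip
      4→9: 9 black — skip
      7 gray
        7→6: 6 black — skip
        7→3: 3 is gray → back edge
Back edge closes the cycle 3 → 10 → 4 → 7 → 3; its vertices are {3, 4, 7, 10}.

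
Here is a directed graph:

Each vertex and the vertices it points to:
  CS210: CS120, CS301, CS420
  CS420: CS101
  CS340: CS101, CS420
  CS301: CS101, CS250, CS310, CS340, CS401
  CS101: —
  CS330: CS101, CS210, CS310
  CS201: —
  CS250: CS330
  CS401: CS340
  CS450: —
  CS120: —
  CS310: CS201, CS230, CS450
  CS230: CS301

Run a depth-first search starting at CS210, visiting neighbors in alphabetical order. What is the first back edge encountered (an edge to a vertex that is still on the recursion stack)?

CS330→CS210

DFS from CS210 (visiting neighbors in alphabetical order); mark gray on enter, black on exit:
CS210 gray
  CS120 gray
  CS120 black
  CS301 gray
    CS101 gray
    CS101 black
    CS250 gray
      CS330 gray
        CS330→CS101: CS101 black — skip
        CS330→CS210: CS210 is gray → back edge
First back edge: CS330 → CS210.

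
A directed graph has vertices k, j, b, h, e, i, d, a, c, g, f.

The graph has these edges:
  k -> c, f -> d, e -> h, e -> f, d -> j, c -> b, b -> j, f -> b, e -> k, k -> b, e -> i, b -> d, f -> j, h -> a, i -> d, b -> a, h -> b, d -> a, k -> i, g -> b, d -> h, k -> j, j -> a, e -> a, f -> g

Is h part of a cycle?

h is on a cycle iff h can reach itself via ≥1 edge.
h → b → d → h — yes.

Yes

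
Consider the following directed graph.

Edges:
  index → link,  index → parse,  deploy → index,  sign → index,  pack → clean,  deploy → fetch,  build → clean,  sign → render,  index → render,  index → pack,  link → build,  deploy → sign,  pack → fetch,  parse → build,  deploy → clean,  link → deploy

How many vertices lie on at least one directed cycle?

4

A vertex is on a directed cycle iff it belongs to a strongly connected component of size ≥ 2 (or has a self-loop).
The vertices on cycles are {link, sign, index, deploy} — 4 in total.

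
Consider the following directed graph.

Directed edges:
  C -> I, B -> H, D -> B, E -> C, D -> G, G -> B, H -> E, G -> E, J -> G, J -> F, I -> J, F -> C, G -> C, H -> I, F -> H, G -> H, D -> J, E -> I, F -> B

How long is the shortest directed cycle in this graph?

4

For each vertex v, BFS finds the shortest path from v back to v.
The shortest such closed walk is J → G → C → I → J, length 4.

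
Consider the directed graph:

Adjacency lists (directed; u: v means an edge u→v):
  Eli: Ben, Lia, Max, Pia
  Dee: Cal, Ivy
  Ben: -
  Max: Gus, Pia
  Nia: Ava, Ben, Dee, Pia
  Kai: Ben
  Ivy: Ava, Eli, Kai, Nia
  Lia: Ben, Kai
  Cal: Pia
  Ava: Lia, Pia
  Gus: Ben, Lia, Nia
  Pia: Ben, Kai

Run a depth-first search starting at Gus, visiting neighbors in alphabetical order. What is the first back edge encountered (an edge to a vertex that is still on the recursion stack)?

DFS from Gus (visiting neighbors in alphabetical order); mark gray on enter, black on exit:
Gus gray
  Ben gray
  Ben black
  Lia gray
    Lia→Ben: Ben black — skip
    Kai gray
      Kai→Ben: Ben black — skip
    Kai black
  Lia black
  Nia gray
    Ava gray
      Ava→Lia: Lia black — skip
      Pia gray
        Pia→Ben: Ben black — skip
        Pia→Kai: Kai black — skip
      Pia black
    Ava black
    Nia→Ben: Ben black — skip
    Dee gray
      Cal gray
        Cal→Pia: Pia black — skip
      Cal black
      Ivy gray
        Ivy→Ava: Ava black — skip
        Eli gray
          Eli→Ben: Ben black — skip
          Eli→Lia: Lia black — skip
          Max gray
            Max→Gus: Gus is gray → back edge
First back edge: Max → Gus.

Max→Gus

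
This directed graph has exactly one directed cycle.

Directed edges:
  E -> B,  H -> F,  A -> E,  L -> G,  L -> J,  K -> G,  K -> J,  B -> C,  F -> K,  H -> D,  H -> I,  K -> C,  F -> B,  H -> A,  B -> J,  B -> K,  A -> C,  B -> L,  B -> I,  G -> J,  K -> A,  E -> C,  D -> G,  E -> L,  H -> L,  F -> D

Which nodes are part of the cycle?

A, B, E, K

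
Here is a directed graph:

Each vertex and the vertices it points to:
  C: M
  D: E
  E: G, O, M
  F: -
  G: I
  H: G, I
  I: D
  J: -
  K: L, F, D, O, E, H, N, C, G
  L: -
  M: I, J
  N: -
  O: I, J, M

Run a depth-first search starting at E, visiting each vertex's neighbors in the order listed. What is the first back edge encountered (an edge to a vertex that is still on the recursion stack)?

DFS from E (visiting each vertex's neighbors in the order listed); mark gray on enter, black on exit:
E gray
  G gray
    I gray
      D gray
        D→E: E is gray → back edge
First back edge: D → E.

D->E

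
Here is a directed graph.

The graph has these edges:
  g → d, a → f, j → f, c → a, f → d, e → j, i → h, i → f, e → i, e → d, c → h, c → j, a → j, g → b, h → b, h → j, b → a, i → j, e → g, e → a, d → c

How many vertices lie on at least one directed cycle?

7

A vertex is on a directed cycle iff it belongs to a strongly connected component of size ≥ 2 (or has a self-loop).
The vertices on cycles are {a, b, c, d, f, h, j} — 7 in total.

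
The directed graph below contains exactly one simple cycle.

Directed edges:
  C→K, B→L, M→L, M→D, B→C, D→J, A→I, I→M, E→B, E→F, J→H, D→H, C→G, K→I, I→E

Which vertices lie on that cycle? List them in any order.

DFS with gray/black marking from I:
I gray
  E gray
    F gray
    F black
    B gray
      C gray
        K gray
          K→I: I is gray → back edge
Back edge closes the cycle I → E → B → C → K → I; its vertices are {B, C, E, I, K}.

B, C, E, I, K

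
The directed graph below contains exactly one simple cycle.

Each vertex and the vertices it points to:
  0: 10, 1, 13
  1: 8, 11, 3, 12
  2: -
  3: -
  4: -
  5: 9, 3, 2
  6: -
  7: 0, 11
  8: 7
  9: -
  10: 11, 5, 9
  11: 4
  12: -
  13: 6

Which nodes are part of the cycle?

DFS with gray/black marking from 0:
0 gray
  10 gray
    11 gray
      4 gray
      4 black
    11 black
    5 gray
      9 gray
      9 black
      3 gray
      3 black
      2 gray
      2 black
    5 black
    10→9: 9 black — skip
  10 black
  1 gray
    8 gray
      7 gray
        7→0: 0 is gray → back edge
Back edge closes the cycle 0 → 1 → 8 → 7 → 0; its vertices are {0, 1, 7, 8}.

0, 1, 7, 8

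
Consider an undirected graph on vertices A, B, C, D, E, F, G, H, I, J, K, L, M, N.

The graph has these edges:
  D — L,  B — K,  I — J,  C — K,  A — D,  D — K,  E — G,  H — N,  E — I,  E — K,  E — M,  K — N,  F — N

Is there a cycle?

DFS, tracking each vertex's parent; an edge to a visited non-parent vertex closes a cycle.
Start from C:
visit C (parent –)
  visit K (parent C)
    K–C: parent, skip
    visit E (parent K)
      visit G (parent E)
        G–E: parent, skip
      visit I (parent E)
        I–E: parent, skip
        visit J (parent I)
          J–I: parent, skip
      E–K: parent, skip
      visit M (parent E)
        M–E: parent, skip
    visit D (parent K)
      visit L (parent D)
        L–D: parent, skip
      visit A (parent D)
        A–D: parent, skip
      D–K: parent, skip
    visit B (parent K)
      B–K: parent, skip
    visit N (parent K)
      N–K: parent, skip
      visit H (parent N)
        H–N: parent, skip
      visit F (parent N)
        F–N: parent, skip
No non-parent visited neighbor found — the graph is a forest.

No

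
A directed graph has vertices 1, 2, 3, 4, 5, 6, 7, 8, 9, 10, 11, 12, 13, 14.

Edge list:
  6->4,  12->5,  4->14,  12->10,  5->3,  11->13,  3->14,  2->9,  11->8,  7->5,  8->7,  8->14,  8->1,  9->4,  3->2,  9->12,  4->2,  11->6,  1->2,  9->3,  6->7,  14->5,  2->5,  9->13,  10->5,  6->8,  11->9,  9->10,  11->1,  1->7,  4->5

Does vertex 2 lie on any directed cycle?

Yes

2 is on a cycle iff 2 can reach itself via ≥1 edge.
2 → 9 → 3 → 2 — yes.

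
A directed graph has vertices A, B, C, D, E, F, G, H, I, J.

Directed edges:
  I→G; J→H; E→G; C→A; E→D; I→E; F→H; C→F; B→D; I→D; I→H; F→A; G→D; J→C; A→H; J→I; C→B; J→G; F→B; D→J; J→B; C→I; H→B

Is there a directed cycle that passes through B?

Yes

B is on a cycle iff B can reach itself via ≥1 edge.
B → D → J → B — yes.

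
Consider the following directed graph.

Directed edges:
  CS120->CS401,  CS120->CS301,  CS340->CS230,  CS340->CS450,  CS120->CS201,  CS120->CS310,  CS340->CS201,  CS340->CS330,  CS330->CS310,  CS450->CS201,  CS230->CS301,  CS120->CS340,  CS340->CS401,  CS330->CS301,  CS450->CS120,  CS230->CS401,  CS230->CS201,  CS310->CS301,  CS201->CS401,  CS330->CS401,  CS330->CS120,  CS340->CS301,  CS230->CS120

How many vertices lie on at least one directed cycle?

A vertex is on a directed cycle iff it belongs to a strongly connected component of size ≥ 2 (or has a self-loop).
The vertices on cycles are {CS120, CS230, CS330, CS340, CS450} — 5 in total.

5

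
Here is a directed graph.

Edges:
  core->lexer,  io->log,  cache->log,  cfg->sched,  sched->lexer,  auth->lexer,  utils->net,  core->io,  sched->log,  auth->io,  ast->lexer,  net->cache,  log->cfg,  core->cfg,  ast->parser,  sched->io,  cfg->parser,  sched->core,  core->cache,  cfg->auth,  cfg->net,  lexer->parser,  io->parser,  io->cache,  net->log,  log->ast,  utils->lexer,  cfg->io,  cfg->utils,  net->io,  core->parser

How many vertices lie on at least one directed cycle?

9

A vertex is on a directed cycle iff it belongs to a strongly connected component of size ≥ 2 (or has a self-loop).
The vertices on cycles are {io, cfg, log, net, auth, core, cache, sched, utils} — 9 in total.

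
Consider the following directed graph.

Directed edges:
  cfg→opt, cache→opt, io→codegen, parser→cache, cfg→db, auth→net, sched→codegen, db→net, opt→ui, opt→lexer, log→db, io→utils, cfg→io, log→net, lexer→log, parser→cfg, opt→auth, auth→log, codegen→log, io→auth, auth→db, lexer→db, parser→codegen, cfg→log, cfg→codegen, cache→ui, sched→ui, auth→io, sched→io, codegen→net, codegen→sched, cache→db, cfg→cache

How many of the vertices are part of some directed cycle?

4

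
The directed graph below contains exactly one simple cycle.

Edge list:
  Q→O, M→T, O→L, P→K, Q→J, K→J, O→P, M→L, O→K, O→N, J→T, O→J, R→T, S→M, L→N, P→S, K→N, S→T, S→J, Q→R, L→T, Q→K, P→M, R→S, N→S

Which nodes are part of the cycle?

L, M, N, S

DFS with gray/black marking from L:
L gray
  N gray
    S gray
      J gray
        T gray
        T black
      J black
      M gray
        M→T: T black — skip
        M→L: L is gray → back edge
Back edge closes the cycle L → N → S → M → L; its vertices are {L, M, N, S}.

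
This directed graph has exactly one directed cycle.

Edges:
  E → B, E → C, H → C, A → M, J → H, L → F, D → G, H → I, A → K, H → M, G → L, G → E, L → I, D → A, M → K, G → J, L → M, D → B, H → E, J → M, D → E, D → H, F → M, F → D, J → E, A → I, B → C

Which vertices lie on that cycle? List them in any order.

D, F, G, L

DFS with gray/black marking from D:
D gray
  G gray
    J gray
      M gray
        K gray
        K black
      M black
      E gray
        C gray
        C black
        B gray
          B→C: C black — skip
        B black
      E black
      H gray
        H→E: E black — skip
        H→M: M black — skip
        I gray
        I black
        H→C: C black — skip
      H black
    J black
    L gray
      L→I: I black — skip
      F gray
        F→M: M black — skip
        F→D: D is gray → back edge
Back edge closes the cycle D → G → L → F → D; its vertices are {D, F, G, L}.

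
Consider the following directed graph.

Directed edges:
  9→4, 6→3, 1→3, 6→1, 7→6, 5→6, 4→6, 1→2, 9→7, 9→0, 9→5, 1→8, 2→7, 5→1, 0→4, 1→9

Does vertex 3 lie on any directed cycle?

No

3 lies on a cycle iff there is a path from 3 back to itself.
Exploring from 3, it never reaches itself; equivalently, its strongly connected component is a singleton.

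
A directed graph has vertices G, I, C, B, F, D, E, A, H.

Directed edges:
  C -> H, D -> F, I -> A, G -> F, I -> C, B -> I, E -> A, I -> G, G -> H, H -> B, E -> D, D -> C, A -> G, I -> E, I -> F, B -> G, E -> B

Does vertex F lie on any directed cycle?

No

F lies on a cycle iff there is a path from F back to itself.
Exploring from F, it never reaches itself; equivalently, its strongly connected component is a singleton.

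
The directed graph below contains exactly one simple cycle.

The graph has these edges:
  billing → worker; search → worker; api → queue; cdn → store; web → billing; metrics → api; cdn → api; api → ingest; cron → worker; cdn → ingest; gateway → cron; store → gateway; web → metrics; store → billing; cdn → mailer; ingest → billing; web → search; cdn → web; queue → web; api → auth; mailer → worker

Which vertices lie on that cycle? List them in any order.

api, web, queue, metrics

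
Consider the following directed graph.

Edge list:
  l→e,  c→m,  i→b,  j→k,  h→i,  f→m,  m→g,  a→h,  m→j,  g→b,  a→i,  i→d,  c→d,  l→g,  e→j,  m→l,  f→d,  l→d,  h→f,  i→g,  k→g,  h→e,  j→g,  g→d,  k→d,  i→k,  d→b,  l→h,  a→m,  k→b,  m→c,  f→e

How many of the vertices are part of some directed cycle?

5

A vertex is on a directed cycle iff it belongs to a strongly connected component of size ≥ 2 (or has a self-loop).
The vertices on cycles are {c, f, h, l, m} — 5 in total.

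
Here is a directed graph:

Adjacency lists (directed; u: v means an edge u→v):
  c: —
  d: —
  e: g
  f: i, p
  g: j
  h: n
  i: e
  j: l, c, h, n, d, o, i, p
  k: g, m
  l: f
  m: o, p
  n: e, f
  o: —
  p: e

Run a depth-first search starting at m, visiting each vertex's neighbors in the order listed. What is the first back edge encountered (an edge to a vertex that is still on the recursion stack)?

DFS from m (visiting each vertex's neighbors in the order listed); mark gray on enter, black on exit:
m gray
  o gray
  o black
  p gray
    e gray
      g gray
        j gray
          l gray
            f gray
              i gray
                i→e: e is gray → back edge
First back edge: i → e.

i->e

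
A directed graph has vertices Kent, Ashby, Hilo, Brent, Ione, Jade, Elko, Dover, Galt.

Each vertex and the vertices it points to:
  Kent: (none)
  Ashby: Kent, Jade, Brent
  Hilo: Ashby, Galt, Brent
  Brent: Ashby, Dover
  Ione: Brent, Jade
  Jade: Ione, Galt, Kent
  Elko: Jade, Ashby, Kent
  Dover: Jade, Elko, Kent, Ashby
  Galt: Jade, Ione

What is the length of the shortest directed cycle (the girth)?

For each vertex v, BFS finds the shortest path from v back to v.
The shortest such closed walk is Galt → Jade → Galt, length 2.

2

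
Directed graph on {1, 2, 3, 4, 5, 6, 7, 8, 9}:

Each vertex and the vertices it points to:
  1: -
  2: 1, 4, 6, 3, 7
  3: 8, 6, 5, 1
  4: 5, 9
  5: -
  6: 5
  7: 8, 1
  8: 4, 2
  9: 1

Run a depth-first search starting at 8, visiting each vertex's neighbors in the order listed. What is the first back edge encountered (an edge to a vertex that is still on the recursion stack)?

DFS from 8 (visiting each vertex's neighbors in the order listed); mark gray on enter, black on exit:
8 gray
  4 gray
    5 gray
    5 black
    9 gray
      1 gray
      1 black
    9 black
  4 black
  2 gray
    2→1: 1 black — skip
    2→4: 4 black — skip
    6 gray
      6→5: 5 black — skip
    6 black
    3 gray
      3→8: 8 is gray → back edge
First back edge: 3 → 8.

3->8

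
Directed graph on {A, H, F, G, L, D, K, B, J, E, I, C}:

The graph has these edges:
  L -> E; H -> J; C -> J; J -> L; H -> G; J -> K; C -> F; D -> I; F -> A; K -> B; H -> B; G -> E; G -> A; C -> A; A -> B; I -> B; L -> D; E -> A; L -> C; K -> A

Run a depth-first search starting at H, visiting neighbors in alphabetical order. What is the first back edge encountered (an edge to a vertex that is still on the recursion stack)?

DFS from H (visiting neighbors in alphabetical order); mark gray on enter, black on exit:
H gray
  B gray
  B black
  G gray
    A gray
      A→B: B black — skip
    A black
    E gray
      E→A: A black — skip
    E black
  G black
  J gray
    K gray
      K→A: A black — skip
      K→B: B black — skip
    K black
    L gray
      C gray
        C→A: A black — skip
        F gray
          F→A: A black — skip
        F black
        C→J: J is gray → back edge
First back edge: C → J.

C→J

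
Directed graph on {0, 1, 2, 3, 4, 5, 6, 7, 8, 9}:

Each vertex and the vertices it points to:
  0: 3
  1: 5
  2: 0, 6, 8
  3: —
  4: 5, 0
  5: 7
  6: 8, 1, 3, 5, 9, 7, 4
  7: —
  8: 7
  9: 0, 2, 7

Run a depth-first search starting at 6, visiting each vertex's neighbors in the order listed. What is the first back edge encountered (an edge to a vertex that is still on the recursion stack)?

2->6

DFS from 6 (visiting each vertex's neighbors in the order listed); mark gray on enter, black on exit:
6 gray
  8 gray
    7 gray
    7 black
  8 black
  1 gray
    5 gray
      5→7: 7 black — skip
    5 black
  1 black
  3 gray
  3 black
  6→5: 5 black — skip
  9 gray
    0 gray
      0→3: 3 black — skip
    0 black
    2 gray
      2→0: 0 black — skip
      2→6: 6 is gray → back edge
First back edge: 2 → 6.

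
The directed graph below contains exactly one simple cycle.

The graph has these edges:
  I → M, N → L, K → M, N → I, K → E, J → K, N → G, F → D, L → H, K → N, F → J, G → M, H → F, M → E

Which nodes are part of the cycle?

DFS with gray/black marking from F:
F gray
  J gray
    K gray
      E gray
      E black
      N gray
        G gray
          M gray
            M→E: E black — skip
          M black
        G black
        I gray
          I→M: M black — skip
        I black
        L gray
          H gray
            H→F: F is gray → back edge
Back edge closes the cycle F → J → K → N → L → H → F; its vertices are {F, H, J, K, L, N}.

F, H, J, K, L, N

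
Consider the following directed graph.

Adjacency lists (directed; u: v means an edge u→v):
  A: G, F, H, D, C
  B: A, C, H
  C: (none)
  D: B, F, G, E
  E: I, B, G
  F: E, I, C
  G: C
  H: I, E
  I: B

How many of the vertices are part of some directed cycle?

7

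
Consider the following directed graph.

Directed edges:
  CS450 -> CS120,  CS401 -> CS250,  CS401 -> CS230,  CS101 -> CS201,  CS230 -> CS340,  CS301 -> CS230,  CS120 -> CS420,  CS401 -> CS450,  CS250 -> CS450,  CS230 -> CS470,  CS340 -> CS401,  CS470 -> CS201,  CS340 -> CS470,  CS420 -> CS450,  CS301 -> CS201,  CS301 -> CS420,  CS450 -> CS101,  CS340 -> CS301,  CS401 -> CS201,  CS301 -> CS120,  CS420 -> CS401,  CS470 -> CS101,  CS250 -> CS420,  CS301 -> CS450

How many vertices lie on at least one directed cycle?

8

A vertex is on a directed cycle iff it belongs to a strongly connected component of size ≥ 2 (or has a self-loop).
The vertices on cycles are {CS120, CS230, CS250, CS301, CS340, CS401, CS420, CS450} — 8 in total.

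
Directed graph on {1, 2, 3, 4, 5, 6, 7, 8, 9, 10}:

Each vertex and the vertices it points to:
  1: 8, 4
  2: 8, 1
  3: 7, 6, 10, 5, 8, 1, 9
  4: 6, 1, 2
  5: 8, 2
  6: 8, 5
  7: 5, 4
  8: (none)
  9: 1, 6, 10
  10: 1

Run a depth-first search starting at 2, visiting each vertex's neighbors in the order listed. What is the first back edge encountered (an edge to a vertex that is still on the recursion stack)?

5→2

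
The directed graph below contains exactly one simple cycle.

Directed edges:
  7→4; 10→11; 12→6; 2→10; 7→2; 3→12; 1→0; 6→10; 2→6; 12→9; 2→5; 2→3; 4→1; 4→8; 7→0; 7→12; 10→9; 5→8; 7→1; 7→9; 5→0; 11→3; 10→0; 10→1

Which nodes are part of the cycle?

DFS with gray/black marking from 6:
6 gray
  10 gray
    11 gray
      3 gray
        12 gray
          12→6: 6 is gray → back edge
Back edge closes the cycle 6 → 10 → 11 → 3 → 12 → 6; its vertices are {3, 6, 10, 11, 12}.

3, 6, 10, 11, 12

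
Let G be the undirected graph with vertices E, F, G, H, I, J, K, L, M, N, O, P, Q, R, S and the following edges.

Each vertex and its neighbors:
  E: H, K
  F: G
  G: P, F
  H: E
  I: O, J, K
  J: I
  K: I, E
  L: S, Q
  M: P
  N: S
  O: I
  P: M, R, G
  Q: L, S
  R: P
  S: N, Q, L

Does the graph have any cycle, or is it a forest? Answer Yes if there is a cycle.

Yes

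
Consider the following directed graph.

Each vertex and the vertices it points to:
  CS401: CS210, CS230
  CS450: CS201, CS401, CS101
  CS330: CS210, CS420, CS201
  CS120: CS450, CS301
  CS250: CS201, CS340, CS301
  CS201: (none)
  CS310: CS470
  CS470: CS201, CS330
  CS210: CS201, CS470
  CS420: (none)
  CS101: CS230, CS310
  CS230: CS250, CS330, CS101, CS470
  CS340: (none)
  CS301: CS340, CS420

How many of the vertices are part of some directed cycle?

5

A vertex is on a directed cycle iff it belongs to a strongly connected component of size ≥ 2 (or has a self-loop).
The vertices on cycles are {CS101, CS210, CS230, CS330, CS470} — 5 in total.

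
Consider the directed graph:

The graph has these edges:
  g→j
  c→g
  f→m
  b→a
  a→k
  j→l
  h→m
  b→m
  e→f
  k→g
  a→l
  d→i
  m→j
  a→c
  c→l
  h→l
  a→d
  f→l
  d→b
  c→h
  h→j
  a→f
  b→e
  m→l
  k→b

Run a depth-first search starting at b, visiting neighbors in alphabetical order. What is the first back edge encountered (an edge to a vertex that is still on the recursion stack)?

d->b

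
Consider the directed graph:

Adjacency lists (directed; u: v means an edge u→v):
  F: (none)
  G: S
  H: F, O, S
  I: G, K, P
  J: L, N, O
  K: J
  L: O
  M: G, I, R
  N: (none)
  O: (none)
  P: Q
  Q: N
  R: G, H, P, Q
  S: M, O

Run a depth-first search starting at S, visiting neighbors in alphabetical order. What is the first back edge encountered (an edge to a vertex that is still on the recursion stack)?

G->S

DFS from S (visiting neighbors in alphabetical order); mark gray on enter, black on exit:
S gray
  M gray
    G gray
      G→S: S is gray → back edge
First back edge: G → S.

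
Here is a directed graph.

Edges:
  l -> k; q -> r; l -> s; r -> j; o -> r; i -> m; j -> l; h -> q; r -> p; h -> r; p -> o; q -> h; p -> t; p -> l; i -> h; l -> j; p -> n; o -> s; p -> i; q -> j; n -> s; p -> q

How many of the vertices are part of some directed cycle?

A vertex is on a directed cycle iff it belongs to a strongly connected component of size ≥ 2 (or has a self-loop).
The vertices on cycles are {h, i, j, l, o, p, q, r} — 8 in total.

8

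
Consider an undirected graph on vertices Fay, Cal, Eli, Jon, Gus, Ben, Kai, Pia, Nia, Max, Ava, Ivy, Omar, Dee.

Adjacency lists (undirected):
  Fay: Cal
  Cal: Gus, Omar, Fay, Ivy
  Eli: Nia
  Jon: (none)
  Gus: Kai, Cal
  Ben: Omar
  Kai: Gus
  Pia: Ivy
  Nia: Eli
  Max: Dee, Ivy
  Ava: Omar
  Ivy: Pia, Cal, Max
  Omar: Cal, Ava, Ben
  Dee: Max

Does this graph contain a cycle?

No

DFS, tracking each vertex's parent; an edge to a visited non-parent vertex closes a cycle.
Start from Ava:
visit Ava (parent –)
  visit Omar (parent Ava)
    visit Cal (parent Omar)
      visit Gus (parent Cal)
        visit Kai (parent Gus)
          Kai–Gus: parent, skip
        Gus–Cal: parent, skip
      Cal–Omar: parent, skip
      visit Fay (parent Cal)
        Fay–Cal: parent, skip
      visit Ivy (parent Cal)
        visit Pia (parent Ivy)
          Pia–Ivy: parent, skip
        Ivy–Cal: parent, skip
        visit Max (parent Ivy)
          visit Dee (parent Max)
            Dee–Max: parent, skip
          Max–Ivy: parent, skip
    Omar–Ava: parent, skip
    visit Ben (parent Omar)
      Ben–Omar: parent, skip
visit Eli (parent –)
  visit Nia (parent Eli)
    Nia–Eli: parent, skip
visit Jon (parent –)
No non-parent visited neighbor found — the graph is a forest.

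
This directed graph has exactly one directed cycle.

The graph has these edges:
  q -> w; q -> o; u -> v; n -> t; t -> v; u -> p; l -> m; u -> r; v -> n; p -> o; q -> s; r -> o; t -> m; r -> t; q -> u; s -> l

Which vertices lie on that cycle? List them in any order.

DFS with gray/black marking from v:
v gray
  n gray
    t gray
      t→v: v is gray → back edge
Back edge closes the cycle v → n → t → v; its vertices are {n, t, v}.

n, t, v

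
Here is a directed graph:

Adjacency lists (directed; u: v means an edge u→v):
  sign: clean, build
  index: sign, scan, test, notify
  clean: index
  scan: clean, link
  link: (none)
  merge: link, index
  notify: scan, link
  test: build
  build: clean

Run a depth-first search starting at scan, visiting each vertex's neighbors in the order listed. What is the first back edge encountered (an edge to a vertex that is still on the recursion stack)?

sign->clean

DFS from scan (visiting each vertex's neighbors in the order listed); mark gray on enter, black on exit:
scan gray
  clean gray
    index gray
      sign gray
        sign→clean: clean is gray → back edge
First back edge: sign → clean.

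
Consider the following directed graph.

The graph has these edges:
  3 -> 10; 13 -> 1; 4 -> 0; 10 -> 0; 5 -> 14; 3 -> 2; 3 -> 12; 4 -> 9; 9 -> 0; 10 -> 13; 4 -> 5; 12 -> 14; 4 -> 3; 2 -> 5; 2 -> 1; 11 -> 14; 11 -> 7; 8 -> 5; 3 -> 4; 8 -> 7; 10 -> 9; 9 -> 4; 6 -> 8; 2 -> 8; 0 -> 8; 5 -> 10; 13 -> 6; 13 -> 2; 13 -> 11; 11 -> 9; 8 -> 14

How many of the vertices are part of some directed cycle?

A vertex is on a directed cycle iff it belongs to a strongly connected component of size ≥ 2 (or has a self-loop).
The vertices on cycles are {0, 2, 3, 4, 5, 6, 8, 9, 10, 11, 13} — 11 in total.

11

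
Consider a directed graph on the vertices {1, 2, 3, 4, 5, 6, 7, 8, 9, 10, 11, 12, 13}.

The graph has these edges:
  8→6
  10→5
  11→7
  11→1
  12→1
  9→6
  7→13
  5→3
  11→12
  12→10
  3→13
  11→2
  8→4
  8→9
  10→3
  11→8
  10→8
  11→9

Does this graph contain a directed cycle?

DFS with white/gray/black marking, starting from 2:
2 gray
2 black
1 gray
1 black
3 gray
  13 gray
  13 black
3 black
4 gray
4 black
5 gray
  5→3: 3 black — skip
5 black
6 gray
6 black
7 gray
  7→13: 13 black — skip
7 black
8 gray
  8→6: 6 black — skip
  9 gray
    9→6: 6 black — skip
  9 black
  8→4: 4 black — skip
8 black
10 gray
  10→5: 5 black — skip
  10→3: 3 black — skip
  10→8: 8 black — skip
10 black
11 gray
  11→9: 9 black — skip
  11→7: 7 black — skip
  11→2: 2 black — skip
  12 gray
    12→1: 1 black — skip
    12→10: 10 black — skip
  12 black
  11→8: 8 black — skip
  11→1: 1 black — skip
11 black
Every edge goes to a white or black vertex — no back edge, so the graph is acyclic.

No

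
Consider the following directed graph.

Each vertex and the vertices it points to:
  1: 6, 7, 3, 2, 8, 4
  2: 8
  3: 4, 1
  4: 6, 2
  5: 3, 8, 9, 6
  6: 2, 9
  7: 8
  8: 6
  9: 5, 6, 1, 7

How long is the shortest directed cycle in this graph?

2

For each vertex v, BFS finds the shortest path from v back to v.
The shortest such closed walk is 5 → 9 → 5, length 2.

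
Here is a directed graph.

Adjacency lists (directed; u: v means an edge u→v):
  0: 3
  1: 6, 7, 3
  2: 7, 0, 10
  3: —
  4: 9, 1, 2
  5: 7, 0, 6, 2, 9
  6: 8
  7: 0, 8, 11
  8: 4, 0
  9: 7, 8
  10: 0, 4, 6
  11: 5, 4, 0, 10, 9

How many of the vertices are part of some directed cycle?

A vertex is on a directed cycle iff it belongs to a strongly connected component of size ≥ 2 (or has a self-loop).
The vertices on cycles are {1, 2, 4, 5, 6, 7, 8, 9, 10, 11} — 10 in total.

10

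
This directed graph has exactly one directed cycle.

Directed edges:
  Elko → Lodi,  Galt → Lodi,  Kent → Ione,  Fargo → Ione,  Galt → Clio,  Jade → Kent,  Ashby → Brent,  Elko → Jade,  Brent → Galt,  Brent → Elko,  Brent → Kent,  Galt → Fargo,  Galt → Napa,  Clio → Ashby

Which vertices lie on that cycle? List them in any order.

Clio, Galt, Ashby, Brent

DFS with gray/black marking from Brent:
Brent gray
  Kent gray
    Ione gray
    Ione black
  Kent black
  Galt gray
    Fargo gray
      Fargo→Ione: Ione black — skip
    Fargo black
    Napa gray
    Napa black
    Lodi gray
    Lodi black
    Clio gray
      Ashby gray
        Ashby→Brent: Brent is gray → back edge
Back edge closes the cycle Brent → Galt → Clio → Ashby → Brent; its vertices are {Clio, Galt, Ashby, Brent}.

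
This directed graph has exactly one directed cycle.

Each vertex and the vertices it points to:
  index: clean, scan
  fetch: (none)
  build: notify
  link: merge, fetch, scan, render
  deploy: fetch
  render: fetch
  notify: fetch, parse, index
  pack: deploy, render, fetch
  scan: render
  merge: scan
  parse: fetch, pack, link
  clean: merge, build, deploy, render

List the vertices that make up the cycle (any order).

build, clean, index, notify

DFS with gray/black marking from notify:
notify gray
  fetch gray
  fetch black
  parse gray
    parse→fetch: fetch black — skip
    pack gray
      deploy gray
        deploy→fetch: fetch black — skip
      deploy black
      render gray
        render→fetch: fetch black — skip
      render black
      pack→fetch: fetch black — skip
    pack black
    link gray
      merge gray
        scan gray
          scan→render: render black — skip
        scan black
      merge black
      link→fetch: fetch black — skip
      link→scan: scan black — skip
      link→render: render black — skip
    link black
  parse black
  index gray
    clean gray
      clean→merge: merge black — skip
      build gray
        build→notify: notify is gray → back edge
Back edge closes the cycle notify → index → clean → build → notify; its vertices are {build, clean, index, notify}.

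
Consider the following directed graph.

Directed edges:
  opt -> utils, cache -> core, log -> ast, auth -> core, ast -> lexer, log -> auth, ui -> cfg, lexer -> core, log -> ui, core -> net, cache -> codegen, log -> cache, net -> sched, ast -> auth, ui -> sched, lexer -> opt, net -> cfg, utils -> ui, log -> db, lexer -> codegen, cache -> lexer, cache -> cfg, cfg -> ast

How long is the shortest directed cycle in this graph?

5

For each vertex v, BFS finds the shortest path from v back to v.
The shortest such closed walk is ast → lexer → core → net → cfg → ast, length 5.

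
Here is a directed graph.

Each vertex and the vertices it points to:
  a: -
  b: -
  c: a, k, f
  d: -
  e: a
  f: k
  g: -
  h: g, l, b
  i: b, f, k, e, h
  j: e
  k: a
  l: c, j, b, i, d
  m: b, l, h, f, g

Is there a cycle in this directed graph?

DFS with white/gray/black marking, starting from i:
i gray
  b gray
  b black
  f gray
    k gray
      a gray
      a black
    k black
  f black
  i→k: k black — skip
  e gray
    e→a: a black — skip
  e black
  h gray
    g gray
    g black
    l gray
      c gray
        c→a: a black — skip
        c→k: k black — skip
        c→f: f black — skip
      c black
      j gray
        j→e: e black — skip
      j black
      l→b: b black — skip
      l→i: i is gray → back edge
Back edge found, so a cycle exists: i → h → l → i.

Yes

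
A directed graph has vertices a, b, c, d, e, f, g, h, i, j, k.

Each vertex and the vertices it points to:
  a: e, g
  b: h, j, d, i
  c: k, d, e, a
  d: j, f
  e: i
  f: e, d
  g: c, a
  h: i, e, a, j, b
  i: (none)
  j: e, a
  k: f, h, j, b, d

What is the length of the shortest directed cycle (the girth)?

2

For each vertex v, BFS finds the shortest path from v back to v.
The shortest such closed walk is g → a → g, length 2.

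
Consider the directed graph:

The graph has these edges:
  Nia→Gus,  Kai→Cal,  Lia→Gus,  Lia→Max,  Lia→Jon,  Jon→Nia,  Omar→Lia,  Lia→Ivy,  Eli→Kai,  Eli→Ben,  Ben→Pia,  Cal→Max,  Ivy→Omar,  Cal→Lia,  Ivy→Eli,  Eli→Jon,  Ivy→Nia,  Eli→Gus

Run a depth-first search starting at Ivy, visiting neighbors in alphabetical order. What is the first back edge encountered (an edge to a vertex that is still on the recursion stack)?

Lia->Ivy

DFS from Ivy (visiting neighbors in alphabetical order); mark gray on enter, black on exit:
Ivy gray
  Eli gray
    Ben gray
      Pia gray
      Pia black
    Ben black
    Gus gray
    Gus black
    Jon gray
      Nia gray
        Nia→Gus: Gus black — skip
      Nia black
    Jon black
    Kai gray
      Cal gray
        Lia gray
          Lia→Gus: Gus black — skip
          Lia→Ivy: Ivy is gray → back edge
First back edge: Lia → Ivy.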